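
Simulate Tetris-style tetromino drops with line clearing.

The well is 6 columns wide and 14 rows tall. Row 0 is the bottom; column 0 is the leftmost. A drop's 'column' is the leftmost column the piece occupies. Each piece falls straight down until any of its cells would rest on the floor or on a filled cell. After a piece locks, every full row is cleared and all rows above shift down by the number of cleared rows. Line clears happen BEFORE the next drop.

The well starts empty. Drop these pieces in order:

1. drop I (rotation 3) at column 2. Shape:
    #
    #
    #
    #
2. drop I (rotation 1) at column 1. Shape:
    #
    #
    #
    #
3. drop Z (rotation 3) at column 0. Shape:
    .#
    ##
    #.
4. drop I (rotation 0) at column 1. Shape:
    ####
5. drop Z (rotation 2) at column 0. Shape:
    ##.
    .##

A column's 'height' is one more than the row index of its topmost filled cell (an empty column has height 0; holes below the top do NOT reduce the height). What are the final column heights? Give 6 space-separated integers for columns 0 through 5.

Answer: 9 9 8 7 7 0

Derivation:
Drop 1: I rot3 at col 2 lands with bottom-row=0; cleared 0 line(s) (total 0); column heights now [0 0 4 0 0 0], max=4
Drop 2: I rot1 at col 1 lands with bottom-row=0; cleared 0 line(s) (total 0); column heights now [0 4 4 0 0 0], max=4
Drop 3: Z rot3 at col 0 lands with bottom-row=3; cleared 0 line(s) (total 0); column heights now [5 6 4 0 0 0], max=6
Drop 4: I rot0 at col 1 lands with bottom-row=6; cleared 0 line(s) (total 0); column heights now [5 7 7 7 7 0], max=7
Drop 5: Z rot2 at col 0 lands with bottom-row=7; cleared 0 line(s) (total 0); column heights now [9 9 8 7 7 0], max=9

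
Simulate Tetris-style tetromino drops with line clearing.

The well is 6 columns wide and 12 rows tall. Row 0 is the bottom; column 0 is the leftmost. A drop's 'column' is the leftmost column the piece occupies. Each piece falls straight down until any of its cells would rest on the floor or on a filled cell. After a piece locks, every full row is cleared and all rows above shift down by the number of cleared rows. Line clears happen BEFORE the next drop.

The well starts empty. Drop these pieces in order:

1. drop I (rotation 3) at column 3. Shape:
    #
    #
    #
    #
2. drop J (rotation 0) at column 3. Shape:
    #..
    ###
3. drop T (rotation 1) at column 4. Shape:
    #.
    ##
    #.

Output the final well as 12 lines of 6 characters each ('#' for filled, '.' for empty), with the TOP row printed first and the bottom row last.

Drop 1: I rot3 at col 3 lands with bottom-row=0; cleared 0 line(s) (total 0); column heights now [0 0 0 4 0 0], max=4
Drop 2: J rot0 at col 3 lands with bottom-row=4; cleared 0 line(s) (total 0); column heights now [0 0 0 6 5 5], max=6
Drop 3: T rot1 at col 4 lands with bottom-row=5; cleared 0 line(s) (total 0); column heights now [0 0 0 6 8 7], max=8

Answer: ......
......
......
......
....#.
....##
...##.
...###
...#..
...#..
...#..
...#..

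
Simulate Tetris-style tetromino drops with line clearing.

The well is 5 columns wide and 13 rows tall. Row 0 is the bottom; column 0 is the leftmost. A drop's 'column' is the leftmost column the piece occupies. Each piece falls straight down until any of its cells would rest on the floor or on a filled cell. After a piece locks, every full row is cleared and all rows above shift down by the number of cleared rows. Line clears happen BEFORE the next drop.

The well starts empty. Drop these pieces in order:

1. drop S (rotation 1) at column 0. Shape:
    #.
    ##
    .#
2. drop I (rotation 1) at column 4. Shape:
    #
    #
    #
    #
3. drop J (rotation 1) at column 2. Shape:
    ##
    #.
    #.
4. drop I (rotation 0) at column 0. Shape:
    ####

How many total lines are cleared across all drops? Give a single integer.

Drop 1: S rot1 at col 0 lands with bottom-row=0; cleared 0 line(s) (total 0); column heights now [3 2 0 0 0], max=3
Drop 2: I rot1 at col 4 lands with bottom-row=0; cleared 0 line(s) (total 0); column heights now [3 2 0 0 4], max=4
Drop 3: J rot1 at col 2 lands with bottom-row=0; cleared 0 line(s) (total 0); column heights now [3 2 3 3 4], max=4
Drop 4: I rot0 at col 0 lands with bottom-row=3; cleared 1 line(s) (total 1); column heights now [3 2 3 3 3], max=3

Answer: 1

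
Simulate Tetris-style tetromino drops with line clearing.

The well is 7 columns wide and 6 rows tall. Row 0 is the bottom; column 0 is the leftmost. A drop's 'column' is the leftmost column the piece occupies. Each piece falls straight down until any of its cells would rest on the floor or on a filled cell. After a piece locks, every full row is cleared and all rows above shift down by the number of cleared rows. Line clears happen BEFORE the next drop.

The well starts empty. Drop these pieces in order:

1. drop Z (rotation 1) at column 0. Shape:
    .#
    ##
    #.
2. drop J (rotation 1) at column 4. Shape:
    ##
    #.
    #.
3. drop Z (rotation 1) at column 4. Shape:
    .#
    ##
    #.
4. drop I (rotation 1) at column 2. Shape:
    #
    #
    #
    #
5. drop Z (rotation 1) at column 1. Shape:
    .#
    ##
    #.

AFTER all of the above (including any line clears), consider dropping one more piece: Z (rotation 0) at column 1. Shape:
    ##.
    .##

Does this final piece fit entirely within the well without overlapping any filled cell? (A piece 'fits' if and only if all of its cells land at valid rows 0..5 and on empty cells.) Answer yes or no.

Answer: no

Derivation:
Drop 1: Z rot1 at col 0 lands with bottom-row=0; cleared 0 line(s) (total 0); column heights now [2 3 0 0 0 0 0], max=3
Drop 2: J rot1 at col 4 lands with bottom-row=0; cleared 0 line(s) (total 0); column heights now [2 3 0 0 3 3 0], max=3
Drop 3: Z rot1 at col 4 lands with bottom-row=3; cleared 0 line(s) (total 0); column heights now [2 3 0 0 5 6 0], max=6
Drop 4: I rot1 at col 2 lands with bottom-row=0; cleared 0 line(s) (total 0); column heights now [2 3 4 0 5 6 0], max=6
Drop 5: Z rot1 at col 1 lands with bottom-row=3; cleared 0 line(s) (total 0); column heights now [2 5 6 0 5 6 0], max=6
Test piece Z rot0 at col 1 (width 3): heights before test = [2 5 6 0 5 6 0]; fits = False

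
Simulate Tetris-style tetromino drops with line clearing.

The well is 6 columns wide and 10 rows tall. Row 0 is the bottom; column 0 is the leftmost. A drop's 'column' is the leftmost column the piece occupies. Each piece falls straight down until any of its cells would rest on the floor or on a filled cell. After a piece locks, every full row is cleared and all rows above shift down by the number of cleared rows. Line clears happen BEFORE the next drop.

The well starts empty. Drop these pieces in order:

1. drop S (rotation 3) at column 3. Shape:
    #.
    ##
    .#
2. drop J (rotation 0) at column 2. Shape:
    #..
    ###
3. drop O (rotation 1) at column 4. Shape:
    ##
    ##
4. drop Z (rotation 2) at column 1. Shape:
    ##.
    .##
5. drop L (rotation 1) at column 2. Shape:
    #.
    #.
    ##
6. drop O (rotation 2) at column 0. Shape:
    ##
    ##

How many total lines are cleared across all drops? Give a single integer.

Drop 1: S rot3 at col 3 lands with bottom-row=0; cleared 0 line(s) (total 0); column heights now [0 0 0 3 2 0], max=3
Drop 2: J rot0 at col 2 lands with bottom-row=3; cleared 0 line(s) (total 0); column heights now [0 0 5 4 4 0], max=5
Drop 3: O rot1 at col 4 lands with bottom-row=4; cleared 0 line(s) (total 0); column heights now [0 0 5 4 6 6], max=6
Drop 4: Z rot2 at col 1 lands with bottom-row=5; cleared 0 line(s) (total 0); column heights now [0 7 7 6 6 6], max=7
Drop 5: L rot1 at col 2 lands with bottom-row=7; cleared 0 line(s) (total 0); column heights now [0 7 10 8 6 6], max=10
Drop 6: O rot2 at col 0 lands with bottom-row=7; cleared 0 line(s) (total 0); column heights now [9 9 10 8 6 6], max=10

Answer: 0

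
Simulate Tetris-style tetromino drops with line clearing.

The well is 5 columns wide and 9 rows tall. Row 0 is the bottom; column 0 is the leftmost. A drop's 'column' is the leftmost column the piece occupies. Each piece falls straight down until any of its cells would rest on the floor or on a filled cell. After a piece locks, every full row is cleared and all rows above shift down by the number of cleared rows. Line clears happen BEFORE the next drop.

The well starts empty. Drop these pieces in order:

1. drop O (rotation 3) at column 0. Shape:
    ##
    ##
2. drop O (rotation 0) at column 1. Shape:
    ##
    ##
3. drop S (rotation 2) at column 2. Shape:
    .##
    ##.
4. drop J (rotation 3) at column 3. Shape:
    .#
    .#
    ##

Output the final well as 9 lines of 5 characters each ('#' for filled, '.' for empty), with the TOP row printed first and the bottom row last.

Answer: ....#
....#
...##
...##
..##.
.##..
.##..
##...
##...

Derivation:
Drop 1: O rot3 at col 0 lands with bottom-row=0; cleared 0 line(s) (total 0); column heights now [2 2 0 0 0], max=2
Drop 2: O rot0 at col 1 lands with bottom-row=2; cleared 0 line(s) (total 0); column heights now [2 4 4 0 0], max=4
Drop 3: S rot2 at col 2 lands with bottom-row=4; cleared 0 line(s) (total 0); column heights now [2 4 5 6 6], max=6
Drop 4: J rot3 at col 3 lands with bottom-row=6; cleared 0 line(s) (total 0); column heights now [2 4 5 7 9], max=9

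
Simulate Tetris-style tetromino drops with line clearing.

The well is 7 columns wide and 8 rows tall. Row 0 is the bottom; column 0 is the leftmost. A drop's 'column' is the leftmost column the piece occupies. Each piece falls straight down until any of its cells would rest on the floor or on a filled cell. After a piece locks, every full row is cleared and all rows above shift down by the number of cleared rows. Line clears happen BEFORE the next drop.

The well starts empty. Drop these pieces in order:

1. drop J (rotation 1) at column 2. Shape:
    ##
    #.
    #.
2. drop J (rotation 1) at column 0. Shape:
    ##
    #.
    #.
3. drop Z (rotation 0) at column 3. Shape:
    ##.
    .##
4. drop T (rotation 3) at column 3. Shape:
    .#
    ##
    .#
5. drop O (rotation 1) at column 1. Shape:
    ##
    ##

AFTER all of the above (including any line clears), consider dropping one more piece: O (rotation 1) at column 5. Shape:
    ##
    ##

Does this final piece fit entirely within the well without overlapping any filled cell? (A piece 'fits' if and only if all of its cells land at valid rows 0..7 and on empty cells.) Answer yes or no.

Drop 1: J rot1 at col 2 lands with bottom-row=0; cleared 0 line(s) (total 0); column heights now [0 0 3 3 0 0 0], max=3
Drop 2: J rot1 at col 0 lands with bottom-row=0; cleared 0 line(s) (total 0); column heights now [3 3 3 3 0 0 0], max=3
Drop 3: Z rot0 at col 3 lands with bottom-row=2; cleared 0 line(s) (total 0); column heights now [3 3 3 4 4 3 0], max=4
Drop 4: T rot3 at col 3 lands with bottom-row=4; cleared 0 line(s) (total 0); column heights now [3 3 3 6 7 3 0], max=7
Drop 5: O rot1 at col 1 lands with bottom-row=3; cleared 0 line(s) (total 0); column heights now [3 5 5 6 7 3 0], max=7
Test piece O rot1 at col 5 (width 2): heights before test = [3 5 5 6 7 3 0]; fits = True

Answer: yes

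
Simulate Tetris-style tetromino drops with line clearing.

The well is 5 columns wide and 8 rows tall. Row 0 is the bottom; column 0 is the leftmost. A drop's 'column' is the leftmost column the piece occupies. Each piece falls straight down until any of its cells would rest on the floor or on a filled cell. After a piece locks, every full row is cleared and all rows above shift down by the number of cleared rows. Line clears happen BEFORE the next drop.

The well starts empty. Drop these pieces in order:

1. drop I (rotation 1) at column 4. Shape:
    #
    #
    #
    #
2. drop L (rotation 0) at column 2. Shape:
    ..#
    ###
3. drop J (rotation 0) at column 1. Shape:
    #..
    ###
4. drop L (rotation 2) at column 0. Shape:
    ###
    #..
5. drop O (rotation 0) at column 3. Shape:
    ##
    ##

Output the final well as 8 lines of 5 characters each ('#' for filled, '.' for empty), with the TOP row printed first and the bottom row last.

Answer: .....
##.##
.####
..###
....#
....#
....#
....#

Derivation:
Drop 1: I rot1 at col 4 lands with bottom-row=0; cleared 0 line(s) (total 0); column heights now [0 0 0 0 4], max=4
Drop 2: L rot0 at col 2 lands with bottom-row=4; cleared 0 line(s) (total 0); column heights now [0 0 5 5 6], max=6
Drop 3: J rot0 at col 1 lands with bottom-row=5; cleared 0 line(s) (total 0); column heights now [0 7 6 6 6], max=7
Drop 4: L rot2 at col 0 lands with bottom-row=6; cleared 0 line(s) (total 0); column heights now [8 8 8 6 6], max=8
Drop 5: O rot0 at col 3 lands with bottom-row=6; cleared 1 line(s) (total 1); column heights now [7 7 6 7 7], max=7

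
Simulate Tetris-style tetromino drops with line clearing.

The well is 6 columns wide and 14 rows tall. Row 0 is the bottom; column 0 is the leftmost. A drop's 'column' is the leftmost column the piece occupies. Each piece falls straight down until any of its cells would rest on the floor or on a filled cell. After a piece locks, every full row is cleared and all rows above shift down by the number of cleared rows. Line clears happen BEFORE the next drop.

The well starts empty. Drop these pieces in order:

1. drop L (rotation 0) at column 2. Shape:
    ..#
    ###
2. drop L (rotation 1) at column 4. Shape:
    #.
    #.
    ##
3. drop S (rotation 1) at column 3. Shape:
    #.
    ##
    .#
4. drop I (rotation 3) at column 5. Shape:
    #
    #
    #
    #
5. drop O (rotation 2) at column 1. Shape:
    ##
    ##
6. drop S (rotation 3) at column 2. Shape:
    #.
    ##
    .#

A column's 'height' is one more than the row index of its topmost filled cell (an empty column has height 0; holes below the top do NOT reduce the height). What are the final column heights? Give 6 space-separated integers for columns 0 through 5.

Answer: 0 3 11 10 7 7

Derivation:
Drop 1: L rot0 at col 2 lands with bottom-row=0; cleared 0 line(s) (total 0); column heights now [0 0 1 1 2 0], max=2
Drop 2: L rot1 at col 4 lands with bottom-row=2; cleared 0 line(s) (total 0); column heights now [0 0 1 1 5 3], max=5
Drop 3: S rot1 at col 3 lands with bottom-row=5; cleared 0 line(s) (total 0); column heights now [0 0 1 8 7 3], max=8
Drop 4: I rot3 at col 5 lands with bottom-row=3; cleared 0 line(s) (total 0); column heights now [0 0 1 8 7 7], max=8
Drop 5: O rot2 at col 1 lands with bottom-row=1; cleared 0 line(s) (total 0); column heights now [0 3 3 8 7 7], max=8
Drop 6: S rot3 at col 2 lands with bottom-row=8; cleared 0 line(s) (total 0); column heights now [0 3 11 10 7 7], max=11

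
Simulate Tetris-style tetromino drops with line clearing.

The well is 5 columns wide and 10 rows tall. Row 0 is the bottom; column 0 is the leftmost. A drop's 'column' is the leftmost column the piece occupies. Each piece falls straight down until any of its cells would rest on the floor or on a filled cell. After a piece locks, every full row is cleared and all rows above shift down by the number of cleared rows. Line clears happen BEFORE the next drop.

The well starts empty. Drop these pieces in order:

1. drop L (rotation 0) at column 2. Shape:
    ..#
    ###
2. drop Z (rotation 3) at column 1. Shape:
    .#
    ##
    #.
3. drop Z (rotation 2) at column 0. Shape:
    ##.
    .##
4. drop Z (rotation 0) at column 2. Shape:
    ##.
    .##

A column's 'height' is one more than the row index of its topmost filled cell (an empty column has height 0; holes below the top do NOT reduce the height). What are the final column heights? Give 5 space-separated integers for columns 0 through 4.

Drop 1: L rot0 at col 2 lands with bottom-row=0; cleared 0 line(s) (total 0); column heights now [0 0 1 1 2], max=2
Drop 2: Z rot3 at col 1 lands with bottom-row=0; cleared 0 line(s) (total 0); column heights now [0 2 3 1 2], max=3
Drop 3: Z rot2 at col 0 lands with bottom-row=3; cleared 0 line(s) (total 0); column heights now [5 5 4 1 2], max=5
Drop 4: Z rot0 at col 2 lands with bottom-row=3; cleared 0 line(s) (total 0); column heights now [5 5 5 5 4], max=5

Answer: 5 5 5 5 4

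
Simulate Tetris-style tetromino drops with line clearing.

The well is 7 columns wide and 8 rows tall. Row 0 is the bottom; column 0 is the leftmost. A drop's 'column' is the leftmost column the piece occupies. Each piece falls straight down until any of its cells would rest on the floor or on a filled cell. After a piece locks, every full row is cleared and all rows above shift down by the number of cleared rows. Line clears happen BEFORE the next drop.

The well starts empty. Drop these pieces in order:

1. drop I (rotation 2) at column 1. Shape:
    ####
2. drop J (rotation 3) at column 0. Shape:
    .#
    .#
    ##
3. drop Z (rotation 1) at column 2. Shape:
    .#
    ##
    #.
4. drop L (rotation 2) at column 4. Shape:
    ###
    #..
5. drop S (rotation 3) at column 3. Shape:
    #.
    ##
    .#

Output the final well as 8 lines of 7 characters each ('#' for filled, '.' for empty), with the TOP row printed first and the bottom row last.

Answer: .......
.......
...#...
...##..
.#.##..
.######
###.#..
.####..

Derivation:
Drop 1: I rot2 at col 1 lands with bottom-row=0; cleared 0 line(s) (total 0); column heights now [0 1 1 1 1 0 0], max=1
Drop 2: J rot3 at col 0 lands with bottom-row=1; cleared 0 line(s) (total 0); column heights now [2 4 1 1 1 0 0], max=4
Drop 3: Z rot1 at col 2 lands with bottom-row=1; cleared 0 line(s) (total 0); column heights now [2 4 3 4 1 0 0], max=4
Drop 4: L rot2 at col 4 lands with bottom-row=1; cleared 0 line(s) (total 0); column heights now [2 4 3 4 3 3 3], max=4
Drop 5: S rot3 at col 3 lands with bottom-row=3; cleared 0 line(s) (total 0); column heights now [2 4 3 6 5 3 3], max=6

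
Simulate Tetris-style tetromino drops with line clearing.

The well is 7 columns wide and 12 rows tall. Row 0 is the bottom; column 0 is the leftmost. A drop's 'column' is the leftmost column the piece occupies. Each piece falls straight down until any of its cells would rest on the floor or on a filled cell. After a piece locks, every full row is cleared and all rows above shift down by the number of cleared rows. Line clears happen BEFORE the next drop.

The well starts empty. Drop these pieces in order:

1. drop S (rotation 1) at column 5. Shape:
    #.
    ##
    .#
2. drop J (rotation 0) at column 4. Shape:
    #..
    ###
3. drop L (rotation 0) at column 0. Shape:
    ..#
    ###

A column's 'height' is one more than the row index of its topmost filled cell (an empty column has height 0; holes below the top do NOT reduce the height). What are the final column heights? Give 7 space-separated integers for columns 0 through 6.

Drop 1: S rot1 at col 5 lands with bottom-row=0; cleared 0 line(s) (total 0); column heights now [0 0 0 0 0 3 2], max=3
Drop 2: J rot0 at col 4 lands with bottom-row=3; cleared 0 line(s) (total 0); column heights now [0 0 0 0 5 4 4], max=5
Drop 3: L rot0 at col 0 lands with bottom-row=0; cleared 0 line(s) (total 0); column heights now [1 1 2 0 5 4 4], max=5

Answer: 1 1 2 0 5 4 4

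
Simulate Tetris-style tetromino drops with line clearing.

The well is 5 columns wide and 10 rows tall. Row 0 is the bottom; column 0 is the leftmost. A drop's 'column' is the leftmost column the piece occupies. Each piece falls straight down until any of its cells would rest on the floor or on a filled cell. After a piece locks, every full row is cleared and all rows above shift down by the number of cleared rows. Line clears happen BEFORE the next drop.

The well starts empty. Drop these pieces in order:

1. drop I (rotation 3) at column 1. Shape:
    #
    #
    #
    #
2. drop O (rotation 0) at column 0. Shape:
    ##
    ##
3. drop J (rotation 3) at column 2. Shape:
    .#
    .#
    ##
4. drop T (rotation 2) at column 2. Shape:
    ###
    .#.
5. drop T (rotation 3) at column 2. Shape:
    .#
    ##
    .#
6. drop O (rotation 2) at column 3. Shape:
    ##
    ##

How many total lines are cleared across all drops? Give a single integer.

Drop 1: I rot3 at col 1 lands with bottom-row=0; cleared 0 line(s) (total 0); column heights now [0 4 0 0 0], max=4
Drop 2: O rot0 at col 0 lands with bottom-row=4; cleared 0 line(s) (total 0); column heights now [6 6 0 0 0], max=6
Drop 3: J rot3 at col 2 lands with bottom-row=0; cleared 0 line(s) (total 0); column heights now [6 6 1 3 0], max=6
Drop 4: T rot2 at col 2 lands with bottom-row=3; cleared 1 line(s) (total 1); column heights now [5 5 1 4 0], max=5
Drop 5: T rot3 at col 2 lands with bottom-row=4; cleared 0 line(s) (total 1); column heights now [5 5 6 7 0], max=7
Drop 6: O rot2 at col 3 lands with bottom-row=7; cleared 0 line(s) (total 1); column heights now [5 5 6 9 9], max=9

Answer: 1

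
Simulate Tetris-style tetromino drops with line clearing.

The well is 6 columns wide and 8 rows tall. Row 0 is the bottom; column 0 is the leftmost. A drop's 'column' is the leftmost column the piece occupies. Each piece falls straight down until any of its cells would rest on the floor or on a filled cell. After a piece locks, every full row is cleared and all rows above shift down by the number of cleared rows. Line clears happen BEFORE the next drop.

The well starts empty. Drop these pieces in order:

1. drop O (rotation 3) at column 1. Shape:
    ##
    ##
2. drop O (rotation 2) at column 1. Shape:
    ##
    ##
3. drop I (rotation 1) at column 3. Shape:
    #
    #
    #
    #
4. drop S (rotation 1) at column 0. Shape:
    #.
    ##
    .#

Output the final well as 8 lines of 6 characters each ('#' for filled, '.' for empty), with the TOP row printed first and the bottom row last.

Drop 1: O rot3 at col 1 lands with bottom-row=0; cleared 0 line(s) (total 0); column heights now [0 2 2 0 0 0], max=2
Drop 2: O rot2 at col 1 lands with bottom-row=2; cleared 0 line(s) (total 0); column heights now [0 4 4 0 0 0], max=4
Drop 3: I rot1 at col 3 lands with bottom-row=0; cleared 0 line(s) (total 0); column heights now [0 4 4 4 0 0], max=4
Drop 4: S rot1 at col 0 lands with bottom-row=4; cleared 0 line(s) (total 0); column heights now [7 6 4 4 0 0], max=7

Answer: ......
#.....
##....
.#....
.###..
.###..
.###..
.###..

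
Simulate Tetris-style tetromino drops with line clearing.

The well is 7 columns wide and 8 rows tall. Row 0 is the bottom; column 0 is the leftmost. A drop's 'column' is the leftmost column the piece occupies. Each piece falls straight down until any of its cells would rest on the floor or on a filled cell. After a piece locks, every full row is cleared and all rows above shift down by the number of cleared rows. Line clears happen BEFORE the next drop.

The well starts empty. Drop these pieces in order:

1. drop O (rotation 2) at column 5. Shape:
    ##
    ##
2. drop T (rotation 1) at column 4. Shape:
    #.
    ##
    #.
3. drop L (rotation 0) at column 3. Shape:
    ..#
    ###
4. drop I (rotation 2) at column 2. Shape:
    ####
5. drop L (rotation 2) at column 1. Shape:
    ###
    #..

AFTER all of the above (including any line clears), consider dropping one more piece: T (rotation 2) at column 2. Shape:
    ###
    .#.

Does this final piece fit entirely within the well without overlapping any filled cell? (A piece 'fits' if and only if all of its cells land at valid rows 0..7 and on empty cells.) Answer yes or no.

Answer: no

Derivation:
Drop 1: O rot2 at col 5 lands with bottom-row=0; cleared 0 line(s) (total 0); column heights now [0 0 0 0 0 2 2], max=2
Drop 2: T rot1 at col 4 lands with bottom-row=1; cleared 0 line(s) (total 0); column heights now [0 0 0 0 4 3 2], max=4
Drop 3: L rot0 at col 3 lands with bottom-row=4; cleared 0 line(s) (total 0); column heights now [0 0 0 5 5 6 2], max=6
Drop 4: I rot2 at col 2 lands with bottom-row=6; cleared 0 line(s) (total 0); column heights now [0 0 7 7 7 7 2], max=7
Drop 5: L rot2 at col 1 lands with bottom-row=6; cleared 0 line(s) (total 0); column heights now [0 8 8 8 7 7 2], max=8
Test piece T rot2 at col 2 (width 3): heights before test = [0 8 8 8 7 7 2]; fits = False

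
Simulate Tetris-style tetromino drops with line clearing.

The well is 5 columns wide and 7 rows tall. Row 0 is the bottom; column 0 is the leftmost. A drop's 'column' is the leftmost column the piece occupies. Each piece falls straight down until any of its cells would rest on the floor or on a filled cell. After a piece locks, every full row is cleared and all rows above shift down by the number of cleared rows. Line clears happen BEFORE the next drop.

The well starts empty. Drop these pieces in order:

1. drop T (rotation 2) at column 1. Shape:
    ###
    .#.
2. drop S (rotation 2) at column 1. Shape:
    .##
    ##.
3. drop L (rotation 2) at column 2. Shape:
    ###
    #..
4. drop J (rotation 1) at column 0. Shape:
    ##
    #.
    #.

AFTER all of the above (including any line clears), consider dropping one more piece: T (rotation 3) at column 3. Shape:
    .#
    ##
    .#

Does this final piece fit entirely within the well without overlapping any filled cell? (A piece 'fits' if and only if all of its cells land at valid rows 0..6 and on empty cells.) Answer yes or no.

Drop 1: T rot2 at col 1 lands with bottom-row=0; cleared 0 line(s) (total 0); column heights now [0 2 2 2 0], max=2
Drop 2: S rot2 at col 1 lands with bottom-row=2; cleared 0 line(s) (total 0); column heights now [0 3 4 4 0], max=4
Drop 3: L rot2 at col 2 lands with bottom-row=4; cleared 0 line(s) (total 0); column heights now [0 3 6 6 6], max=6
Drop 4: J rot1 at col 0 lands with bottom-row=1; cleared 0 line(s) (total 0); column heights now [4 4 6 6 6], max=6
Test piece T rot3 at col 3 (width 2): heights before test = [4 4 6 6 6]; fits = False

Answer: no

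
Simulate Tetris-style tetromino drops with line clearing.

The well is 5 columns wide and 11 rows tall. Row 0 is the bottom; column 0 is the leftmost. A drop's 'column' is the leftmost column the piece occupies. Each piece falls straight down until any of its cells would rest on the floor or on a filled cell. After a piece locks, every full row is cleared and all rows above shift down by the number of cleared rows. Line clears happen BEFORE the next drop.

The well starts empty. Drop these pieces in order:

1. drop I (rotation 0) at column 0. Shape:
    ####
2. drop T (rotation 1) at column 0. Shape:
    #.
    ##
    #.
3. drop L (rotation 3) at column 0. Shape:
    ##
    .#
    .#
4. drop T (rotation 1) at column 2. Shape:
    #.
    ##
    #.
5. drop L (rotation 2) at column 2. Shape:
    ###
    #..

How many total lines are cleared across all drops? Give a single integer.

Drop 1: I rot0 at col 0 lands with bottom-row=0; cleared 0 line(s) (total 0); column heights now [1 1 1 1 0], max=1
Drop 2: T rot1 at col 0 lands with bottom-row=1; cleared 0 line(s) (total 0); column heights now [4 3 1 1 0], max=4
Drop 3: L rot3 at col 0 lands with bottom-row=3; cleared 0 line(s) (total 0); column heights now [6 6 1 1 0], max=6
Drop 4: T rot1 at col 2 lands with bottom-row=1; cleared 0 line(s) (total 0); column heights now [6 6 4 3 0], max=6
Drop 5: L rot2 at col 2 lands with bottom-row=4; cleared 1 line(s) (total 1); column heights now [4 5 5 3 0], max=5

Answer: 1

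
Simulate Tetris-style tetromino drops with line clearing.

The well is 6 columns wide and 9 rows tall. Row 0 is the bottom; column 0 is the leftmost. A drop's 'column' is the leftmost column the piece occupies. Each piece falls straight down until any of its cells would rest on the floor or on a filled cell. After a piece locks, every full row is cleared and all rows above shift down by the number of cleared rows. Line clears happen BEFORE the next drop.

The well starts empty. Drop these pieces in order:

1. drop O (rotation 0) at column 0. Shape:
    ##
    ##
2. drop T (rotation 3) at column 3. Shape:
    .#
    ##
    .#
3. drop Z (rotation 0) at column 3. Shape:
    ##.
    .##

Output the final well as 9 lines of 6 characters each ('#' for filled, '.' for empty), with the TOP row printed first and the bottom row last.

Answer: ......
......
......
......
...##.
....##
....#.
##.##.
##..#.

Derivation:
Drop 1: O rot0 at col 0 lands with bottom-row=0; cleared 0 line(s) (total 0); column heights now [2 2 0 0 0 0], max=2
Drop 2: T rot3 at col 3 lands with bottom-row=0; cleared 0 line(s) (total 0); column heights now [2 2 0 2 3 0], max=3
Drop 3: Z rot0 at col 3 lands with bottom-row=3; cleared 0 line(s) (total 0); column heights now [2 2 0 5 5 4], max=5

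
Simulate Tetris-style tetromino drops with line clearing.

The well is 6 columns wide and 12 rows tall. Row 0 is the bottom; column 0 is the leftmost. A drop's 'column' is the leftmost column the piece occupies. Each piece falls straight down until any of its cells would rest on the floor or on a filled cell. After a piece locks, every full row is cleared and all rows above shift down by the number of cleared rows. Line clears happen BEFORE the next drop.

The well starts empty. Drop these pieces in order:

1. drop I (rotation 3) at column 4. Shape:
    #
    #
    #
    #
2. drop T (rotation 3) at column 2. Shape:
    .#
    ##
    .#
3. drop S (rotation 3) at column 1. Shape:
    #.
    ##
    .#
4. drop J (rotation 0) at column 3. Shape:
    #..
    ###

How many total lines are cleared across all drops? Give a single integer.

Drop 1: I rot3 at col 4 lands with bottom-row=0; cleared 0 line(s) (total 0); column heights now [0 0 0 0 4 0], max=4
Drop 2: T rot3 at col 2 lands with bottom-row=0; cleared 0 line(s) (total 0); column heights now [0 0 2 3 4 0], max=4
Drop 3: S rot3 at col 1 lands with bottom-row=2; cleared 0 line(s) (total 0); column heights now [0 5 4 3 4 0], max=5
Drop 4: J rot0 at col 3 lands with bottom-row=4; cleared 0 line(s) (total 0); column heights now [0 5 4 6 5 5], max=6

Answer: 0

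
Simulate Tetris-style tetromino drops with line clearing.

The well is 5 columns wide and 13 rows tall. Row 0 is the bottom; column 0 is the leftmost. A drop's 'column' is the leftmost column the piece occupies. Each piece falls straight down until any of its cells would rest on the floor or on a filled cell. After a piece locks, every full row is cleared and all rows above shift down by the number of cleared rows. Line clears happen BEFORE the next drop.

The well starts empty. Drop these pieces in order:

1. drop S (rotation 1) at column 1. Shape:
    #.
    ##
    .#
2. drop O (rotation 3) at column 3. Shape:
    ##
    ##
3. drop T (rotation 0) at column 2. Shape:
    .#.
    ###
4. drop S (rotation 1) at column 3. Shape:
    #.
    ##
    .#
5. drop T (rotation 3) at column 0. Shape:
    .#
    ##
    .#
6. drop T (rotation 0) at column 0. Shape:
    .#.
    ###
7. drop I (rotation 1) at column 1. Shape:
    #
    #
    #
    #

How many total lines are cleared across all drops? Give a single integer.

Drop 1: S rot1 at col 1 lands with bottom-row=0; cleared 0 line(s) (total 0); column heights now [0 3 2 0 0], max=3
Drop 2: O rot3 at col 3 lands with bottom-row=0; cleared 0 line(s) (total 0); column heights now [0 3 2 2 2], max=3
Drop 3: T rot0 at col 2 lands with bottom-row=2; cleared 0 line(s) (total 0); column heights now [0 3 3 4 3], max=4
Drop 4: S rot1 at col 3 lands with bottom-row=3; cleared 0 line(s) (total 0); column heights now [0 3 3 6 5], max=6
Drop 5: T rot3 at col 0 lands with bottom-row=3; cleared 0 line(s) (total 0); column heights now [5 6 3 6 5], max=6
Drop 6: T rot0 at col 0 lands with bottom-row=6; cleared 0 line(s) (total 0); column heights now [7 8 7 6 5], max=8
Drop 7: I rot1 at col 1 lands with bottom-row=8; cleared 0 line(s) (total 0); column heights now [7 12 7 6 5], max=12

Answer: 0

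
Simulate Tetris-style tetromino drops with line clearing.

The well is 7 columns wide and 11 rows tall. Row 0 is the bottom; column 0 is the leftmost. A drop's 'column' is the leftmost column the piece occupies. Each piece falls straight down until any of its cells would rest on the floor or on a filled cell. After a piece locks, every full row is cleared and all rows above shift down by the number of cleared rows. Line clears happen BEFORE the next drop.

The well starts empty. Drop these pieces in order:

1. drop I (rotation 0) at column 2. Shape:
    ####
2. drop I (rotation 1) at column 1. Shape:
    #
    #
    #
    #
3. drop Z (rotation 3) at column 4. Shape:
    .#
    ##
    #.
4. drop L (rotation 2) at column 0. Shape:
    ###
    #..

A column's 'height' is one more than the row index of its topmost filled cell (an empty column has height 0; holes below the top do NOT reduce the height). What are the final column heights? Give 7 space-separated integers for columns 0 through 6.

Answer: 5 5 5 1 3 4 0

Derivation:
Drop 1: I rot0 at col 2 lands with bottom-row=0; cleared 0 line(s) (total 0); column heights now [0 0 1 1 1 1 0], max=1
Drop 2: I rot1 at col 1 lands with bottom-row=0; cleared 0 line(s) (total 0); column heights now [0 4 1 1 1 1 0], max=4
Drop 3: Z rot3 at col 4 lands with bottom-row=1; cleared 0 line(s) (total 0); column heights now [0 4 1 1 3 4 0], max=4
Drop 4: L rot2 at col 0 lands with bottom-row=3; cleared 0 line(s) (total 0); column heights now [5 5 5 1 3 4 0], max=5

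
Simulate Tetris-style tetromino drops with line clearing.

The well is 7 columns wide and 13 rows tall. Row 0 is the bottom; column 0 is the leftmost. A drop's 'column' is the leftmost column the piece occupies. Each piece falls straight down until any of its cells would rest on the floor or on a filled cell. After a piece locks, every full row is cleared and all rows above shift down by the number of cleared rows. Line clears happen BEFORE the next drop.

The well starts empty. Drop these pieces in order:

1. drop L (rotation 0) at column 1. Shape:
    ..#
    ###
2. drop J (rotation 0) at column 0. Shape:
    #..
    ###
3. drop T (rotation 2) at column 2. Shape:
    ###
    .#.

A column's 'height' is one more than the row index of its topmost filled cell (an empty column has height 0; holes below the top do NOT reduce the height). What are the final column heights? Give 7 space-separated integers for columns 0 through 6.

Answer: 3 2 4 4 4 0 0

Derivation:
Drop 1: L rot0 at col 1 lands with bottom-row=0; cleared 0 line(s) (total 0); column heights now [0 1 1 2 0 0 0], max=2
Drop 2: J rot0 at col 0 lands with bottom-row=1; cleared 0 line(s) (total 0); column heights now [3 2 2 2 0 0 0], max=3
Drop 3: T rot2 at col 2 lands with bottom-row=2; cleared 0 line(s) (total 0); column heights now [3 2 4 4 4 0 0], max=4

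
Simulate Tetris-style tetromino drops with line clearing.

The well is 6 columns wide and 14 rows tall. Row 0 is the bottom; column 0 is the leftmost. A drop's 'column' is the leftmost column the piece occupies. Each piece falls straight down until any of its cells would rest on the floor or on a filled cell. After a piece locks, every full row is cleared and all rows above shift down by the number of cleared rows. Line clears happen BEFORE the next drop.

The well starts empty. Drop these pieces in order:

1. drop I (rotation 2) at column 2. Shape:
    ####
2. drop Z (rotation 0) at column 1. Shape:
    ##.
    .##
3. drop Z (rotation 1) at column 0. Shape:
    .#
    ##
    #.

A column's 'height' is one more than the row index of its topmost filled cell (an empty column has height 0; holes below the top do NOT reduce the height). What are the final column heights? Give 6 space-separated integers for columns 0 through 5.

Drop 1: I rot2 at col 2 lands with bottom-row=0; cleared 0 line(s) (total 0); column heights now [0 0 1 1 1 1], max=1
Drop 2: Z rot0 at col 1 lands with bottom-row=1; cleared 0 line(s) (total 0); column heights now [0 3 3 2 1 1], max=3
Drop 3: Z rot1 at col 0 lands with bottom-row=2; cleared 0 line(s) (total 0); column heights now [4 5 3 2 1 1], max=5

Answer: 4 5 3 2 1 1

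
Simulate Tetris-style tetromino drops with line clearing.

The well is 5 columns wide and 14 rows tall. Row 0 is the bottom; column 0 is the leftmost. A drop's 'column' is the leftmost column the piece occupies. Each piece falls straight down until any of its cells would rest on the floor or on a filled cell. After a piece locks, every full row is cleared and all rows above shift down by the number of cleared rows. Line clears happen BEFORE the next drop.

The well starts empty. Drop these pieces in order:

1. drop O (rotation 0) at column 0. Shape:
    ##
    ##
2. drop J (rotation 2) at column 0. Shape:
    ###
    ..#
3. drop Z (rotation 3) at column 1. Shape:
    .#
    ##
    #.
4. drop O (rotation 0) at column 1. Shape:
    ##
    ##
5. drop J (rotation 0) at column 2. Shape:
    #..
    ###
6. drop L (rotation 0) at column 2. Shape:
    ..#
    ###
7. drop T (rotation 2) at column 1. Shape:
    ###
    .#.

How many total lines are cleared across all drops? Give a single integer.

Answer: 0

Derivation:
Drop 1: O rot0 at col 0 lands with bottom-row=0; cleared 0 line(s) (total 0); column heights now [2 2 0 0 0], max=2
Drop 2: J rot2 at col 0 lands with bottom-row=1; cleared 0 line(s) (total 0); column heights now [3 3 3 0 0], max=3
Drop 3: Z rot3 at col 1 lands with bottom-row=3; cleared 0 line(s) (total 0); column heights now [3 5 6 0 0], max=6
Drop 4: O rot0 at col 1 lands with bottom-row=6; cleared 0 line(s) (total 0); column heights now [3 8 8 0 0], max=8
Drop 5: J rot0 at col 2 lands with bottom-row=8; cleared 0 line(s) (total 0); column heights now [3 8 10 9 9], max=10
Drop 6: L rot0 at col 2 lands with bottom-row=10; cleared 0 line(s) (total 0); column heights now [3 8 11 11 12], max=12
Drop 7: T rot2 at col 1 lands with bottom-row=11; cleared 0 line(s) (total 0); column heights now [3 13 13 13 12], max=13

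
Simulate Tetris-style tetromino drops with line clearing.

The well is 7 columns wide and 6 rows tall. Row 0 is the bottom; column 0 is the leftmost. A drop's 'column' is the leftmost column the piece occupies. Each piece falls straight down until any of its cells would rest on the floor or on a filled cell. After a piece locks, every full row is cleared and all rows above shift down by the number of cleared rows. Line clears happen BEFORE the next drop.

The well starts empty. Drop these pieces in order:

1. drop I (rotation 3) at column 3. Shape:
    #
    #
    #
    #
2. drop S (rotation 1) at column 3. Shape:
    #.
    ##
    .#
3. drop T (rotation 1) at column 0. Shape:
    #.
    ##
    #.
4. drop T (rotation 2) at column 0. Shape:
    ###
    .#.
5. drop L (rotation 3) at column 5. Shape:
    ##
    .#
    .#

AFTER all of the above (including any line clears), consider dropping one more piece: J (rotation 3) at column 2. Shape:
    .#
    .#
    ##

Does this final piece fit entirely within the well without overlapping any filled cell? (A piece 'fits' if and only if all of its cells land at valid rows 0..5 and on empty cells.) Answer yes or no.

Answer: no

Derivation:
Drop 1: I rot3 at col 3 lands with bottom-row=0; cleared 0 line(s) (total 0); column heights now [0 0 0 4 0 0 0], max=4
Drop 2: S rot1 at col 3 lands with bottom-row=3; cleared 0 line(s) (total 0); column heights now [0 0 0 6 5 0 0], max=6
Drop 3: T rot1 at col 0 lands with bottom-row=0; cleared 0 line(s) (total 0); column heights now [3 2 0 6 5 0 0], max=6
Drop 4: T rot2 at col 0 lands with bottom-row=2; cleared 0 line(s) (total 0); column heights now [4 4 4 6 5 0 0], max=6
Drop 5: L rot3 at col 5 lands with bottom-row=0; cleared 0 line(s) (total 0); column heights now [4 4 4 6 5 3 3], max=6
Test piece J rot3 at col 2 (width 2): heights before test = [4 4 4 6 5 3 3]; fits = False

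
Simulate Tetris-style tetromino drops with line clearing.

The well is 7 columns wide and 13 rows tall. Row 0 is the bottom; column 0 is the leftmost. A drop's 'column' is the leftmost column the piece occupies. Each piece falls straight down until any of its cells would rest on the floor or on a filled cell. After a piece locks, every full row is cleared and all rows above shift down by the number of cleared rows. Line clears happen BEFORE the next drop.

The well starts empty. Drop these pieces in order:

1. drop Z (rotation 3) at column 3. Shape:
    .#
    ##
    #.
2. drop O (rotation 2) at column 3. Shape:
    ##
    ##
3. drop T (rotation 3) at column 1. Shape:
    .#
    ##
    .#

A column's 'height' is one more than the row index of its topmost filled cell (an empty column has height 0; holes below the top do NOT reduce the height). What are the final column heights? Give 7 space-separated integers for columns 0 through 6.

Answer: 0 2 3 5 5 0 0

Derivation:
Drop 1: Z rot3 at col 3 lands with bottom-row=0; cleared 0 line(s) (total 0); column heights now [0 0 0 2 3 0 0], max=3
Drop 2: O rot2 at col 3 lands with bottom-row=3; cleared 0 line(s) (total 0); column heights now [0 0 0 5 5 0 0], max=5
Drop 3: T rot3 at col 1 lands with bottom-row=0; cleared 0 line(s) (total 0); column heights now [0 2 3 5 5 0 0], max=5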